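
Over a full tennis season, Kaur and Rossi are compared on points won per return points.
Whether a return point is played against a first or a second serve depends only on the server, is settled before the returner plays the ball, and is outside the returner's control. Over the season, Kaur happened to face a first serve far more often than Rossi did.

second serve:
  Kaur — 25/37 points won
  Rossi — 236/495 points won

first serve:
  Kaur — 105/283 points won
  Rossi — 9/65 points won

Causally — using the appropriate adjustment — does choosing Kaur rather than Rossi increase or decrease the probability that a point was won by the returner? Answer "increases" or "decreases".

increases

Serve type satisfies the back-door criterion: it is not a descendant of the player, and it blocks the spurious path from player to outcome. Adjusting for it (i.e., using the within-serve type rates) gives the causal effect.
Within each level — second serve: 67.6% vs 47.7%; first serve: 37.1% vs 13.8% — Kaur is higher every time.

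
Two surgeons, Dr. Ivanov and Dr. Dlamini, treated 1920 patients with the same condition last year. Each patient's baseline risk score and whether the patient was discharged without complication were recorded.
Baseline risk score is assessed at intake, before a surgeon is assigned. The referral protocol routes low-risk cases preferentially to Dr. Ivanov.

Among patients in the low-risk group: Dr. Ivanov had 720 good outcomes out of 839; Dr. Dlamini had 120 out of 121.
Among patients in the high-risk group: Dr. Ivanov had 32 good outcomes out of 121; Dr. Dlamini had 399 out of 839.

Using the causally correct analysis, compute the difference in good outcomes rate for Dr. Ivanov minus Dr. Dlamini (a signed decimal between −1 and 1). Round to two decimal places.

The baseline risk score-specific comparison favours Dr. Dlamini throughout, but the pooled figures favour Dr. Ivanov. The question is whether to condition on baseline risk score.
Here baseline risk score is a common cause — it drives both which surgeon a case falls under and the outcome. The crude comparison mixes populations; the stratum-specific rates are the causally relevant ones.
Adjusting over the population distribution of baseline risk score: 0.500·(0.858−0.992) + 0.500·(0.264−0.476) = -0.172.

-0.17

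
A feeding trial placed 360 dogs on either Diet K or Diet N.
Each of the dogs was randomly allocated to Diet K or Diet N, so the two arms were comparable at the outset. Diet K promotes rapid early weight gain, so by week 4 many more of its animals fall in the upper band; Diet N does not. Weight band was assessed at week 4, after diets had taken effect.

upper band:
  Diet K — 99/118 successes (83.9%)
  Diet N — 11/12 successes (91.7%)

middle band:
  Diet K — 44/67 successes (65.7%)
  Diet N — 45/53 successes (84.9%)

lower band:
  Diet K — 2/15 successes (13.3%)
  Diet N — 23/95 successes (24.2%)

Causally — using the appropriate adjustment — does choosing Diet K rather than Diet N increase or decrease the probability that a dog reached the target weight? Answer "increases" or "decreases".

increases

The stratified and pooled comparisons disagree (Diet N wins within each week-4 weight band; Diet K wins overall), so the answer turns on the causal role of week-4 weight band.
Because the diet influences week-4 weight band, week-4 weight band is a post-treatment mediator, not a confounder. Stratifying on it would bias the estimate; the causal effect is the crude pooled difference.
Pooled: Diet K 72.5% vs Diet N 49.4%; Diet K is higher overall.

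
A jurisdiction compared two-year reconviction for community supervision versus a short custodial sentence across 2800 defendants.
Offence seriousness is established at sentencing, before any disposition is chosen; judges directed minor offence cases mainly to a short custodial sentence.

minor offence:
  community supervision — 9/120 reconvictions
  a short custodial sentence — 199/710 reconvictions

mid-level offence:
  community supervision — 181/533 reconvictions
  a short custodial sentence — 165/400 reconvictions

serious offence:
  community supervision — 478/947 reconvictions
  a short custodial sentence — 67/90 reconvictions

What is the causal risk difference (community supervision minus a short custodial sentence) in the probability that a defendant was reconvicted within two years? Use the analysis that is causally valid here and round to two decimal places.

-0.17

Within every offence seriousness level community supervision has the lower rate, yet pooled a short custodial sentence does — Simpson's reversal.
Offence seriousness differs across dispositions for reasons unrelated to any effect of the disposition itself, and it separately predicts the outcome — a classic confounder. We must compare within offence seriousness levels.
Adjusting over the population distribution of offence seriousness: 0.296·(0.075−0.280) + 0.333·(0.340−0.412) + 0.370·(0.505−0.744) = -0.174.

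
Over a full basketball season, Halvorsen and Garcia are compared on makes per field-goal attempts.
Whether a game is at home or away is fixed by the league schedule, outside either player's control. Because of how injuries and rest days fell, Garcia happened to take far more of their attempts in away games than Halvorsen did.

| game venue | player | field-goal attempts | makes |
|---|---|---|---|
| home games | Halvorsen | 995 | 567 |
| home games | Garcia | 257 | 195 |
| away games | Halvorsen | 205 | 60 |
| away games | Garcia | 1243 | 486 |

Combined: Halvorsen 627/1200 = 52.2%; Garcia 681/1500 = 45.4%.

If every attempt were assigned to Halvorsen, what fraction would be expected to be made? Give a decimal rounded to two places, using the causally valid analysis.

Game venue differs across players for reasons unrelated to any effect of the player itself, and it separately predicts the outcome — a classic confounder. We must compare within game venue levels.
Standardising Halvorsen to the population game venue mix: 0.464·567/995 + 0.536·60/205 = 0.421.

0.42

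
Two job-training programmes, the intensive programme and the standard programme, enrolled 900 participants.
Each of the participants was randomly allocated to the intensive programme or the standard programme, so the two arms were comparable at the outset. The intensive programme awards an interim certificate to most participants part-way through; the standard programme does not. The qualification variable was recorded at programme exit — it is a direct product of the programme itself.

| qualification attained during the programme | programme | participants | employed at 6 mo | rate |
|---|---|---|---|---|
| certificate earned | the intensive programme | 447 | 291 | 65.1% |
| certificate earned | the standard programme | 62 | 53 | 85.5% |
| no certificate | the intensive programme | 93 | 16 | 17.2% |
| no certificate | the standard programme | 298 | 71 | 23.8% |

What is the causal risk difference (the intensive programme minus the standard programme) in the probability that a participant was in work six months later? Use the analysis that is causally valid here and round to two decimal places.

+0.22

The stratified and pooled comparisons disagree (the standard programme wins within each qualification attained during the programme; the intensive programme wins overall), so the answer turns on the causal role of qualification attained during the programme.
Qualification attained during the programme is recorded after the programme and is itself shifted by it — it sits on the causal path from programme to outcome. Conditioning on a mediator would strip out part of the effect we want; the pooled comparison gives the total causal effect.
The causal difference is the pooled difference: 0.569 − 0.344 = +0.224.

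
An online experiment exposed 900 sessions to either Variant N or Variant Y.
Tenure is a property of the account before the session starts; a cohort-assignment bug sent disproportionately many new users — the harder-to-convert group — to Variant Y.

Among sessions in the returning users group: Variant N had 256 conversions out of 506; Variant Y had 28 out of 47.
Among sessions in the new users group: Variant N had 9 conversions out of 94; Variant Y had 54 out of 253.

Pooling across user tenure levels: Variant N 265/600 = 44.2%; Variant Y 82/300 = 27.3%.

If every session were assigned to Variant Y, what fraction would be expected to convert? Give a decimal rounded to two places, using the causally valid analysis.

Since user tenure is a pre-existing factor (not a product of the variant) and it affects the outcome on its own, it is a confounder. The stratified rates, not the pooled rate, identify the causal effect.
Standardising Variant Y to the population user tenure mix: 0.614·28/47 + 0.386·54/253 = 0.448.

0.45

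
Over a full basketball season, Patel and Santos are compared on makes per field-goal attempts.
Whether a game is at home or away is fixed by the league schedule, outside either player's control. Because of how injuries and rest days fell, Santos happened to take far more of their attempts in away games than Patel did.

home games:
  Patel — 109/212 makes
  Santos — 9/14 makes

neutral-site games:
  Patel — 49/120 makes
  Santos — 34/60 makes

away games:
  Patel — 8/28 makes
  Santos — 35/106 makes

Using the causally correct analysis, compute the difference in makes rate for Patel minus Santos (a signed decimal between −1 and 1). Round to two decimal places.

-0.12

Santos is higher inside every game venue stratum but Patel is higher in aggregate. Whether to stratify depends on how game venue relates to the player.
Nothing the player does changes game venue; the imbalance is an allocation artefact. With game venue also predicting the outcome, the pooled figure is confounded, and the within-stratum comparison is the causal one.
Adjusting over the population distribution of game venue: 0.419·(0.514−0.643) + 0.333·(0.408−0.567) + 0.248·(0.286−0.330) = -0.118.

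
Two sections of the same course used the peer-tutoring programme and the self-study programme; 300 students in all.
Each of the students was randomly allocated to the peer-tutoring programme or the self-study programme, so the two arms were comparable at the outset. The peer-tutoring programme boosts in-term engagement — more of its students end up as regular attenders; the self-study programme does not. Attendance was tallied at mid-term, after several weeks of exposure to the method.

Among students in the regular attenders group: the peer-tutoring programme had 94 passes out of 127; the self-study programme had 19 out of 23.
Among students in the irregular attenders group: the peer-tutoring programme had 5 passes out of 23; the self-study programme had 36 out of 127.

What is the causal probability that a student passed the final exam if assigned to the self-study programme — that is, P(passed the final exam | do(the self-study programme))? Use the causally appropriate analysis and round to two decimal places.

The stratified and pooled comparisons disagree (the self-study programme wins within each mid-term attendance; the peer-tutoring programme wins overall), so the answer turns on the causal role of mid-term attendance.
Mid-term attendance is downstream of the teaching method. One should not condition on a consequence of treatment, so the overall rates are the right comparison.
So P(outcome | do(the self-study programme)) is just the pooled rate for the self-study programme: 55/150 = 0.367.

0.37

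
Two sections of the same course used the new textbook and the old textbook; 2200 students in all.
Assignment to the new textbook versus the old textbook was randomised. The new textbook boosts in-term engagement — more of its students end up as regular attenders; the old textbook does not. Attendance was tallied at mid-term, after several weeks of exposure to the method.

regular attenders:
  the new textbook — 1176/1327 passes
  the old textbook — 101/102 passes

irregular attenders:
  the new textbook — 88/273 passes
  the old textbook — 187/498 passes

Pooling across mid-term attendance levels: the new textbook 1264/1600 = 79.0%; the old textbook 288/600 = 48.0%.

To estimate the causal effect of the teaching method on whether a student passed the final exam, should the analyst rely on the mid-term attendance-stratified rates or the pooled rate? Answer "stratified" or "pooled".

The stratified and pooled comparisons disagree (the old textbook wins within each mid-term attendance; the new textbook wins overall), so the answer turns on the causal role of mid-term attendance.
Mid-term attendance is recorded after the teaching method and is itself shifted by it — it sits on the causal path from teaching method to outcome. Conditioning on a mediator would strip out part of the effect we want; the pooled comparison gives the total causal effect.
Pooled: the new textbook 79.0% vs the old textbook 48.0%; the new textbook is higher overall.

pooled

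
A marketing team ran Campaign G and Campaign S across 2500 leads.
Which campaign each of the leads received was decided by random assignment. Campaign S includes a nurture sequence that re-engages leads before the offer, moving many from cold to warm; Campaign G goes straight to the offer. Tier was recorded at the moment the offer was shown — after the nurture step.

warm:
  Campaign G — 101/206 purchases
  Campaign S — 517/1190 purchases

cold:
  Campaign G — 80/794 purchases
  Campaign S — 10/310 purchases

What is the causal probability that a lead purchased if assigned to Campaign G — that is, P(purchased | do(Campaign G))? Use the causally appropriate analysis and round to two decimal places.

Engagement tier is recorded after the campaign and is itself shifted by it — it sits on the causal path from campaign to outcome. Conditioning on a mediator would strip out part of the effect we want; the pooled comparison gives the total causal effect.
So P(outcome | do(Campaign G)) is just the pooled rate for Campaign G: 181/1000 = 0.181.

0.18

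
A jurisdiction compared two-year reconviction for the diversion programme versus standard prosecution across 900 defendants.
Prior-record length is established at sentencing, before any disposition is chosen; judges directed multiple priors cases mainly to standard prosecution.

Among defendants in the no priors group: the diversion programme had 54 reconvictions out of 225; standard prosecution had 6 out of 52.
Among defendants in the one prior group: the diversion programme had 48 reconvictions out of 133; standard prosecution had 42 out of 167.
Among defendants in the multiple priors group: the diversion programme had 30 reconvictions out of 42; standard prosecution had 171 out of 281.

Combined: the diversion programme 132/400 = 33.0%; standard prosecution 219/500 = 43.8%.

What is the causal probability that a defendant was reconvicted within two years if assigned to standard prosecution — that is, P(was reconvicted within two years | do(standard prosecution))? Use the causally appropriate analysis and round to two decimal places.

Prior-record length satisfies the back-door criterion: it is not a descendant of the disposition, and it blocks the spurious path from disposition to outcome. Adjusting for it (i.e., using the within-prior-record length rates) gives the causal effect.
Standardising standard prosecution to the population prior-record length mix: 0.308·6/52 + 0.333·42/167 + 0.359·171/281 = 0.338.

0.34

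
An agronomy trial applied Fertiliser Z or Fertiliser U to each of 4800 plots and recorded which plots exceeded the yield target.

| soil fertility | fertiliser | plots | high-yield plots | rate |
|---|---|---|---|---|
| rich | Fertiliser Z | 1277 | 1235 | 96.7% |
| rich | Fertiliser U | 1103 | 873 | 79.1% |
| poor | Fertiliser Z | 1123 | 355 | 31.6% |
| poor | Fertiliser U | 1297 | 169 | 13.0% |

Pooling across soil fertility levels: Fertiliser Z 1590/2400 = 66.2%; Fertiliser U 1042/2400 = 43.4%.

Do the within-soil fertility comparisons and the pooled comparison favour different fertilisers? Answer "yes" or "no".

no

Within each soil fertility level (rich 96.7% vs 79.1%; poor 31.6% vs 13.0%), Fertiliser Z has the higher rate every time. Pooled: 66.2% vs 43.4% — Fertiliser Z has the higher rate overall. They agree.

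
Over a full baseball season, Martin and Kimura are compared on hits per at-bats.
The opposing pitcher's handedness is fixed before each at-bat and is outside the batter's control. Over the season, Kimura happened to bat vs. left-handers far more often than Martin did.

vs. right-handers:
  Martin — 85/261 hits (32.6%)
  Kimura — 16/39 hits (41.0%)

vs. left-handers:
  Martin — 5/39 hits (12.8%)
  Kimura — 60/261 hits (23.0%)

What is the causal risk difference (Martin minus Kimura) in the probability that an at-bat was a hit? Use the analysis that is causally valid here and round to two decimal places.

The stratified and pooled comparisons disagree (Kimura wins within each pitcher handedness; Martin wins overall), so the answer turns on the causal role of pitcher handedness.
Since pitcher handedness is a pre-existing factor (not a product of the player) and it affects the outcome on its own, it is a confounder. The stratified rates, not the pooled rate, identify the causal effect.
Adjusting over the population distribution of pitcher handedness: 0.500·(0.326−0.410) + 0.500·(0.128−0.230) = -0.093.

-0.09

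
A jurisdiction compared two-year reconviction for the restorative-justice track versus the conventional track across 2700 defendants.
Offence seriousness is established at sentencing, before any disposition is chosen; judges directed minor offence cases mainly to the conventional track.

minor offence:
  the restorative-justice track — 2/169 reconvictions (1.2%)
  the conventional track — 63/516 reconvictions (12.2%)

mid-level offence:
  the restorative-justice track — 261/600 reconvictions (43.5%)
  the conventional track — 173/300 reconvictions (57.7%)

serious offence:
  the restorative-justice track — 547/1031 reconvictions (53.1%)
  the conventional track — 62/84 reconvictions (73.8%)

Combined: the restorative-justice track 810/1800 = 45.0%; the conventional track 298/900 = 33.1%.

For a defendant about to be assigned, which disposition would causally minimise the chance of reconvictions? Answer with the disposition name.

the restorative-justice track

Within every offence seriousness level the restorative-justice track has the lower rate, yet pooled the conventional track does — Simpson's reversal.
Since offence seriousness is a pre-existing factor (not a product of the disposition) and it affects the outcome on its own, it is a confounder. The stratified rates, not the pooled rate, identify the causal effect.
Within each level — minor offence: 1.2% vs 12.2%; mid-level offence: 43.5% vs 57.7%; serious offence: 53.1% vs 73.8% — the restorative-justice track is lower every time.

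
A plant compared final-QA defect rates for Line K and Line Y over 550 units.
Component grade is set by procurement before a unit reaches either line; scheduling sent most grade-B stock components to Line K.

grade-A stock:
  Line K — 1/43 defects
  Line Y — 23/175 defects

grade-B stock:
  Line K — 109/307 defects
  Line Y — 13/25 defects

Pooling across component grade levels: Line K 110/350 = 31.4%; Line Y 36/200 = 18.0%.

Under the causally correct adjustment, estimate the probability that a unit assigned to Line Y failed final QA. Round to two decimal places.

0.37

The imbalance in component grade arose from how units were allocated, not from anything the line did; and component grade independently affects the outcome. The pooled gap is confounded — condition on component grade.
Standardising Line Y to the population component grade mix: 0.396·23/175 + 0.604·13/25 = 0.366.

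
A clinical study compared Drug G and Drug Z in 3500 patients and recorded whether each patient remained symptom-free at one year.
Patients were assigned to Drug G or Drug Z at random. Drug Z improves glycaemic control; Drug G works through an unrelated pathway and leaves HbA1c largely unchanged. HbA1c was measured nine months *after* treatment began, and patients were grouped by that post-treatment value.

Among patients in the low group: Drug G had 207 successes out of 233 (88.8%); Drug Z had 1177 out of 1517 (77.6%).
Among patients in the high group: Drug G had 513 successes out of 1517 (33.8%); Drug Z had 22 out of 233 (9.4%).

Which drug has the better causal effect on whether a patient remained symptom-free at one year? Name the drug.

Drug Z

HbA1c is downstream of the drug. One should not condition on a consequence of treatment, so the overall rates are the right comparison.
Pooled: Drug G 41.1% vs Drug Z 68.5%; Drug Z is higher overall.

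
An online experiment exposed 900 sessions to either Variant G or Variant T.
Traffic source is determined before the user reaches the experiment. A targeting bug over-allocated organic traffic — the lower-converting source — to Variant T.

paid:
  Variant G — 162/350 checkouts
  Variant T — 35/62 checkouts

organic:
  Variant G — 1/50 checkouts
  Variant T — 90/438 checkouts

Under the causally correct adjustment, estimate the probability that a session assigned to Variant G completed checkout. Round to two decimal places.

Nothing the variant does changes traffic source; the imbalance is an allocation artefact. With traffic source also predicting the outcome, the pooled figure is confounded, and the within-stratum comparison is the causal one.
Standardising Variant G to the population traffic source mix: 0.458·162/350 + 0.542·1/50 = 0.223.

0.22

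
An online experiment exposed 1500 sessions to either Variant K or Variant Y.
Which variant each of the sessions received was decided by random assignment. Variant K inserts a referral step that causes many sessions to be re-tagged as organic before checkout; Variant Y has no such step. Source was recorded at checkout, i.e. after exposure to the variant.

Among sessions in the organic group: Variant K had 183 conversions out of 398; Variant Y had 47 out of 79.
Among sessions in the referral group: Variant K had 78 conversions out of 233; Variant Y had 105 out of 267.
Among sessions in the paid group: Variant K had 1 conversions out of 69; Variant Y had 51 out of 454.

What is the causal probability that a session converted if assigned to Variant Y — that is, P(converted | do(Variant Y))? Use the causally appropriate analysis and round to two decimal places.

0.25

Stratifying would compare variants among sessions the variants themselves sorted into traffic source groups — a form of selection on an intermediate. The unconditioned pooled rates give the total causal effect.
So P(outcome | do(Variant Y)) is just the pooled rate for Variant Y: 203/800 = 0.254.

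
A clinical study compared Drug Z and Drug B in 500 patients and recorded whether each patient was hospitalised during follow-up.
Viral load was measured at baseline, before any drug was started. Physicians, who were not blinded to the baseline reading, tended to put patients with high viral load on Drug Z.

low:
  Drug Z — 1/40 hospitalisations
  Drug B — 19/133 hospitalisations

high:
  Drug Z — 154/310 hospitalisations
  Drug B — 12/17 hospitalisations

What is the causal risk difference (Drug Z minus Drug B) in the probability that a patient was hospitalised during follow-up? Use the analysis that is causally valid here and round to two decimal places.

-0.18

The stratified and pooled comparisons disagree (Drug Z wins within each viral load; Drug B wins overall), so the answer turns on the causal role of viral load.
Viral load satisfies the back-door criterion: it is not a descendant of the drug, and it blocks the spurious path from drug to outcome. Adjusting for it (i.e., using the within-viral load rates) gives the causal effect.
Adjusting over the population distribution of viral load: 0.346·(0.025−0.143) + 0.654·(0.497−0.706) = -0.178.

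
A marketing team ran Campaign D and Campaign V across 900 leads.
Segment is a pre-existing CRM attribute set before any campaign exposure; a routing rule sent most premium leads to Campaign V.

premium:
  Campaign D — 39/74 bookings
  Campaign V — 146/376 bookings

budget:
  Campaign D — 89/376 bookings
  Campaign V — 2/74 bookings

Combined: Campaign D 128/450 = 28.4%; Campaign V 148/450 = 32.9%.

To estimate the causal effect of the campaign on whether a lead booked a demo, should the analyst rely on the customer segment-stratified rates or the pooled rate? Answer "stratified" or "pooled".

stratified

Within every customer segment level Campaign D has the higher rate, yet pooled Campaign V does — Simpson's reversal.
Since customer segment is a pre-existing factor (not a product of the campaign) and it affects the outcome on its own, it is a confounder. The stratified rates, not the pooled rate, identify the causal effect.
Within each level — premium: 52.7% vs 38.8%; budget: 23.7% vs 2.7% — Campaign D is higher every time.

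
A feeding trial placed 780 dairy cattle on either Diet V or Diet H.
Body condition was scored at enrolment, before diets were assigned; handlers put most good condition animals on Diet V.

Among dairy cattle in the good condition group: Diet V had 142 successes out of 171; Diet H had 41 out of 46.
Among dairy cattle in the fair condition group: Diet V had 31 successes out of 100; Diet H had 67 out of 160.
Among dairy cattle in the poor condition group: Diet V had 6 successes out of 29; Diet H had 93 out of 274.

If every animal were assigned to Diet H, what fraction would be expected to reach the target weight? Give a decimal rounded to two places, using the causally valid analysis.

The starting body condition-specific comparison favours Diet H throughout, but the pooled figures favour Diet V. The question is whether to condition on starting body condition.
The imbalance in starting body condition arose from how dairy cattle were allocated, not from anything the diet did; and starting body condition independently affects the outcome. The pooled gap is confounded — condition on starting body condition.
Standardising Diet H to the population starting body condition mix: 0.278·41/46 + 0.333·67/160 + 0.388·93/274 = 0.519.

0.52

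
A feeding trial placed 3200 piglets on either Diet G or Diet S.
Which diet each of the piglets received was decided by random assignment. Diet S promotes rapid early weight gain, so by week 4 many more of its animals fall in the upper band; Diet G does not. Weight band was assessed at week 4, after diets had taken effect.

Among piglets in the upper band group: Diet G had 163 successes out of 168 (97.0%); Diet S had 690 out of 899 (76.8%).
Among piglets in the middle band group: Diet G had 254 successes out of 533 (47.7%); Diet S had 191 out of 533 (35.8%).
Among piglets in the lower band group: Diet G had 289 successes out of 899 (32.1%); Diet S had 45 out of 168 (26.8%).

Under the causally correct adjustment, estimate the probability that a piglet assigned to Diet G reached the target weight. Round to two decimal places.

0.44

The week-4 weight band-specific comparison favours Diet G throughout, but the pooled figures favour Diet S. The question is whether to condition on week-4 weight band.
The distribution of week-4 weight band is itself part of what the diet does — it is an intermediate outcome. Holding it fixed would remove that part of the effect; the total effect is the pooled difference.
So P(outcome | do(Diet G)) is just the pooled rate for Diet G: 706/1600 = 0.441.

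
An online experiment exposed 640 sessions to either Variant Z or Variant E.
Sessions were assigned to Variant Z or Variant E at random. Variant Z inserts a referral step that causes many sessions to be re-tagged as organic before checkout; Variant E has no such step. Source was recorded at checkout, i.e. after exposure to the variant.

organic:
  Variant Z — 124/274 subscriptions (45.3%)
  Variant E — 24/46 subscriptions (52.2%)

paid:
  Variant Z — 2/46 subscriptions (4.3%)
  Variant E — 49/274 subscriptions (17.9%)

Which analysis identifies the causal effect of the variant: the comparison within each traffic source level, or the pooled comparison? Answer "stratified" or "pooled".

Within every traffic source level Variant E has the higher rate, yet pooled Variant Z does — Simpson's reversal.
Traffic source here is a post-treatment variable shaped by the variant; conditioning on it would introduce bias rather than remove it. The overall comparison is the causal one.
Pooled: Variant Z 39.4% vs Variant E 22.8%; Variant Z is higher overall.

pooled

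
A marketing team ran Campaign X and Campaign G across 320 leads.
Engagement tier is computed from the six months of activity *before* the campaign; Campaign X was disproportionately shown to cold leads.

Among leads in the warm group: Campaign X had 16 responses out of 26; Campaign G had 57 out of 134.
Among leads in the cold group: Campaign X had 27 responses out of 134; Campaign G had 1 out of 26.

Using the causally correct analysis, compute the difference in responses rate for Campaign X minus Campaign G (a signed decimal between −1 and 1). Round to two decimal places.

+0.18

Engagement tier satisfies the back-door criterion: it is not a descendant of the campaign, and it blocks the spurious path from campaign to outcome. Adjusting for it (i.e., using the within-engagement tier rates) gives the causal effect.
Adjusting over the population distribution of engagement tier: 0.500·(0.615−0.425) + 0.500·(0.201−0.038) = +0.177.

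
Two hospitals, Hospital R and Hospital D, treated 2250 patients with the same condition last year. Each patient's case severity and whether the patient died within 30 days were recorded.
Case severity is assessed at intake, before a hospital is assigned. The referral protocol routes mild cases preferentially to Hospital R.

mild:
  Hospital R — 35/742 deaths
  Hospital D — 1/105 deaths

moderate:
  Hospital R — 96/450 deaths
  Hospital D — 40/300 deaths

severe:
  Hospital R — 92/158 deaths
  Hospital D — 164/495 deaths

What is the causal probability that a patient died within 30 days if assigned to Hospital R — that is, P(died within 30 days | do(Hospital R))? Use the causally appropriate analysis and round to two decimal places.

0.26

Case severity satisfies the back-door criterion: it is not a descendant of the hospital, and it blocks the spurious path from hospital to outcome. Adjusting for it (i.e., using the within-case severity rates) gives the causal effect.
Standardising Hospital R to the population case severity mix: 0.376·35/742 + 0.333·96/450 + 0.290·92/158 = 0.258.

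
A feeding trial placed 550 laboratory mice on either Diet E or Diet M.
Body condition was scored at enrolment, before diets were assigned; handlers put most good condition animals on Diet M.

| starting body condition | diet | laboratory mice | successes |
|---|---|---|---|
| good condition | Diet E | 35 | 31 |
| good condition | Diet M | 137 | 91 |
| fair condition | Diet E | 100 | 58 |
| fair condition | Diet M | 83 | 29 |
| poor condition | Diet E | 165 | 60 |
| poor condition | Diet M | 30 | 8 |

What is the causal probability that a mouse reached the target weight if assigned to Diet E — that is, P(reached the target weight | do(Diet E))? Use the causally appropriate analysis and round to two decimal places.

The starting body condition-specific comparison favours Diet E throughout, but the pooled figures favour Diet M. The question is whether to condition on starting body condition.
The imbalance in starting body condition arose from how laboratory mice were allocated, not from anything the diet did; and starting body condition independently affects the outcome. The pooled gap is confounded — condition on starting body condition.
Standardising Diet E to the population starting body condition mix: 0.313·31/35 + 0.333·58/100 + 0.355·60/165 = 0.599.

0.60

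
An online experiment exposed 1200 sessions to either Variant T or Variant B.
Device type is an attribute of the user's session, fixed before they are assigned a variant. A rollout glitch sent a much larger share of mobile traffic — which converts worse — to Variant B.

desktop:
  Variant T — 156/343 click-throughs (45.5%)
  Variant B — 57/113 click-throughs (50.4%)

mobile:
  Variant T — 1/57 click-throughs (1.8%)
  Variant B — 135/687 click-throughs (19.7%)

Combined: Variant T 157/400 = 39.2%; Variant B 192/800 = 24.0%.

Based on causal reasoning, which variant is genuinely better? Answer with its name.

Variant B

Within every device type level Variant B has the higher rate, yet pooled Variant T does — Simpson's reversal.
Since device type is a pre-existing factor (not a product of the variant) and it affects the outcome on its own, it is a confounder. The stratified rates, not the pooled rate, identify the causal effect.
Within each level — desktop: 45.5% vs 50.4%; mobile: 1.8% vs 19.7% — Variant B is higher every time.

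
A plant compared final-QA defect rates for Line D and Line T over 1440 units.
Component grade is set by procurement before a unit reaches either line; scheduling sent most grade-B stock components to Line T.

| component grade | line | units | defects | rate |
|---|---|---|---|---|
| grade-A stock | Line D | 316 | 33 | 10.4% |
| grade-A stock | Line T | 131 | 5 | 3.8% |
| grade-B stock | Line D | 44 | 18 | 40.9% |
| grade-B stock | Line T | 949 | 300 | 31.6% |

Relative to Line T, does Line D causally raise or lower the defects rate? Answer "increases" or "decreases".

increases

Component grade satisfies the back-door criterion: it is not a descendant of the line, and it blocks the spurious path from line to outcome. Adjusting for it (i.e., using the within-component grade rates) gives the causal effect.
Within each level — grade-A stock: 10.4% vs 3.8%; grade-B stock: 40.9% vs 31.6% — Line T is lower every time.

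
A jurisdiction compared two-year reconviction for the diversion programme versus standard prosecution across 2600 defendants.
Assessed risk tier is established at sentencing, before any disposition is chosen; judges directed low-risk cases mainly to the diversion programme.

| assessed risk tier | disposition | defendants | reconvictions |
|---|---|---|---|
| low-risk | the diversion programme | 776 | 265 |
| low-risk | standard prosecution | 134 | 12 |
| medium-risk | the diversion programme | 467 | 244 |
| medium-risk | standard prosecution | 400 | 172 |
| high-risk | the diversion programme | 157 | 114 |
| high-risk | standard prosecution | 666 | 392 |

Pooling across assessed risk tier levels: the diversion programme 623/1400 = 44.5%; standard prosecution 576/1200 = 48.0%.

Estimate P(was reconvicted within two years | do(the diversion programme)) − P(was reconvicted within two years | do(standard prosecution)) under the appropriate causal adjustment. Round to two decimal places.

The stratified and pooled comparisons disagree (standard prosecution wins within each assessed risk tier; the diversion programme wins overall), so the answer turns on the causal role of assessed risk tier.
Nothing the disposition does changes assessed risk tier; the imbalance is an allocation artefact. With assessed risk tier also predicting the outcome, the pooled figure is confounded, and the within-stratum comparison is the causal one.
Adjusting over the population distribution of assessed risk tier: 0.350·(0.341−0.090) + 0.333·(0.522−0.430) + 0.317·(0.726−0.589) = +0.163.

+0.16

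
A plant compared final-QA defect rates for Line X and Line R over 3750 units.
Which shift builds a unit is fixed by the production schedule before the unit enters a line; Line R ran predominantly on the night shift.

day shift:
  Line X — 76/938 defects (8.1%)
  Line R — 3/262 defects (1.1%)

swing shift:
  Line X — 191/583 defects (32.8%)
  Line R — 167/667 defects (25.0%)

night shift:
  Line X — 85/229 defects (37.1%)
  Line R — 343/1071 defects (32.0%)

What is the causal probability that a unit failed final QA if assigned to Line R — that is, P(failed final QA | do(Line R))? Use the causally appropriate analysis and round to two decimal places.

0.20

Since shift is a pre-existing factor (not a product of the line) and it affects the outcome on its own, it is a confounder. The stratified rates, not the pooled rate, identify the causal effect.
Standardising Line R to the population shift mix: 0.320·3/262 + 0.333·167/667 + 0.347·343/1071 = 0.198.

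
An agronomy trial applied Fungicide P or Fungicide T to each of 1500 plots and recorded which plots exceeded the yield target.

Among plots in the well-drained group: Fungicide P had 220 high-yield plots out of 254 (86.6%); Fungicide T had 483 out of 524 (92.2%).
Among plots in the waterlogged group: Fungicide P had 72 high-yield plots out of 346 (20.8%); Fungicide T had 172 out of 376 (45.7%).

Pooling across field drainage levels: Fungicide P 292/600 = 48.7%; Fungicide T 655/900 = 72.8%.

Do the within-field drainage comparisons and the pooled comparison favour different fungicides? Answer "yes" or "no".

no

Within each field drainage level (well-drained 86.6% vs 92.2%; waterlogged 20.8% vs 45.7%), Fungicide T has the higher rate every time. Pooled: 48.7% vs 72.8% — Fungicide T has the higher rate overall. They agree.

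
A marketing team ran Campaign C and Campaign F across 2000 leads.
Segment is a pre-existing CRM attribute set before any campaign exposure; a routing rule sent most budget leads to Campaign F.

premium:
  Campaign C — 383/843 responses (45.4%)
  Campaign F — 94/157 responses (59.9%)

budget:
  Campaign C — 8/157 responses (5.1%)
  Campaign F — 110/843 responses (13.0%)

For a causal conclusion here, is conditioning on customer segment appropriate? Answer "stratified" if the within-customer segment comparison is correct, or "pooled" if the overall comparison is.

Nothing the campaign does changes customer segment; the imbalance is an allocation artefact. With customer segment also predicting the outcome, the pooled figure is confounded, and the within-stratum comparison is the causal one.
Within each level — premium: 45.4% vs 59.9%; budget: 5.1% vs 13.0% — Campaign F is higher every time.

stratified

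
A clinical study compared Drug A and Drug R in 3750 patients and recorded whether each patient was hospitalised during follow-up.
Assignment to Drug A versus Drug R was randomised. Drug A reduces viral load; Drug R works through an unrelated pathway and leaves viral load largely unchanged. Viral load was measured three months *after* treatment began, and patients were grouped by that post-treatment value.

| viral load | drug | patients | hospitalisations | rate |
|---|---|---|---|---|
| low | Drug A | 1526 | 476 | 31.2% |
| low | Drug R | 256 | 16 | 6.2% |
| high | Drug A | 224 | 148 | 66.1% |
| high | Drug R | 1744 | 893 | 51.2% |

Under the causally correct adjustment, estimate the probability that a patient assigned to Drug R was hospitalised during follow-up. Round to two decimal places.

Viral load is recorded after the drug and is itself shifted by it — it sits on the causal path from drug to outcome. Conditioning on a mediator would strip out part of the effect we want; the pooled comparison gives the total causal effect.
So P(outcome | do(Drug R)) is just the pooled rate for Drug R: 909/2000 = 0.455.

0.45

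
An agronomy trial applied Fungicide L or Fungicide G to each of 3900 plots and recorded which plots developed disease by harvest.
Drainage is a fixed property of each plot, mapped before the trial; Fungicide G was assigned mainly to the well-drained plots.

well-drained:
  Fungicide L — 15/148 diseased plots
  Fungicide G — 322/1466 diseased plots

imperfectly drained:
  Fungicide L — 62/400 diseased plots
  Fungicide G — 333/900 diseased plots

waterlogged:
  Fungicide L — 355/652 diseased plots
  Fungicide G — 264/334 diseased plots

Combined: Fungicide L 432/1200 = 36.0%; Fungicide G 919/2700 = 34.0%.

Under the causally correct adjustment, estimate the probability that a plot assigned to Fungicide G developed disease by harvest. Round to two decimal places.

0.41

The field drainage-specific comparison favours Fungicide L throughout, but the pooled figures favour Fungicide G. The question is whether to condition on field drainage.
The imbalance in field drainage arose from how plots were allocated, not from anything the fungicide did; and field drainage independently affects the outcome. The pooled gap is confounded — condition on field drainage.
Standardising Fungicide G to the population field drainage mix: 0.414·322/1466 + 0.333·333/900 + 0.253·264/334 = 0.414.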